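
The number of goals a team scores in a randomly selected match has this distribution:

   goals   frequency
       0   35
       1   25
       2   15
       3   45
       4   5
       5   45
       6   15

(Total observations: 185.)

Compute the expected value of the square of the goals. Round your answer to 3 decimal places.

Total = 185, so P(goals=0) = 35/185, etc.
E[X²] = (7/37)·0 + (5/37)·1 + (3/37)·4 + (9/37)·9 + (1/37)·16 + (9/37)·25 + (3/37)·36
     = 447/37 ≈ 12.081

12.081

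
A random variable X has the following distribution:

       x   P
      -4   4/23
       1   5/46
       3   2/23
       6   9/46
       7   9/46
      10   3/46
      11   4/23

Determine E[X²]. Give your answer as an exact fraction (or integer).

1101/23

E[X²] = (4/23)·16 + (5/46)·1 + (2/23)·9 + (9/46)·36 + (9/46)·49 + (3/46)·100 + (4/23)·121
     = 1101/23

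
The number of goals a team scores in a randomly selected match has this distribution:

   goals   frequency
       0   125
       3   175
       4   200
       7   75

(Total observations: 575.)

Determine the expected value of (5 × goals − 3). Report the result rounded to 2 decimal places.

Total = 575, so P(goals=0) = 125/575, etc.
E[5x-3] = (5/23)·(-3) + (7/23)·12 + (8/23)·17 + (3/23)·32
     = 301/23 ≈ 13.09

13.09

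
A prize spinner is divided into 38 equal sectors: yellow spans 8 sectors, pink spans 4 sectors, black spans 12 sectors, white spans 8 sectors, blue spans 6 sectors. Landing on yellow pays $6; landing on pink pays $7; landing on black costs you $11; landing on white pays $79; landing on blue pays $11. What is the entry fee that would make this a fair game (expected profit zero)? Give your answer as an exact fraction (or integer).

321/19 dollars

E[payout] = (8/38)·6 + (4/38)·7 + (12/38)·(-11) + (8/38)·79 + (6/38)·11 = 321/19
Fair fee = E[payout] = 321/19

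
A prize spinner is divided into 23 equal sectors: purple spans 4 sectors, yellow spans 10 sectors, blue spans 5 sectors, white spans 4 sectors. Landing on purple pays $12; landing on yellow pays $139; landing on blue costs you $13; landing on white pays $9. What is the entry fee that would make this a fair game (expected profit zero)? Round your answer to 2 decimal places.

$61.26

E[payout] = (4/23)·12 + (10/23)·139 + (5/23)·(-13) + (4/23)·9 = 1409/23
Fair fee = E[payout] = 1409/23 ≈ $61.26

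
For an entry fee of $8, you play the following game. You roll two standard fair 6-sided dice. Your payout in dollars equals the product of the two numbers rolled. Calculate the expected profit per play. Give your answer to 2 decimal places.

$4.25

Distribution of the product of the two numbers rolled: 1 w.p. 1/36, 2 w.p. 1/18, 3 w.p. 1/18, 4 w.p. 1/12, 5 w.p. 1/18, 6 w.p. 1/9, …
E[payout] = (1/36)·1 + (1/18)·2 + (1/18)·3 + (1/12)·4 + (1/18)·5 + (1/9)·6 + (1/18)·8 + (1/36)·9 + (1/18)·10 + (1/9)·12 + (1/18)·15 + (1/36)·16 + (1/18)·18 + (1/18)·20 + (1/18)·24 + (1/36)·25 + (1/18)·30 + (1/36)·36 = 49/4
Expected profit = 49/4 − 8 = 17/4 ≈ $4.25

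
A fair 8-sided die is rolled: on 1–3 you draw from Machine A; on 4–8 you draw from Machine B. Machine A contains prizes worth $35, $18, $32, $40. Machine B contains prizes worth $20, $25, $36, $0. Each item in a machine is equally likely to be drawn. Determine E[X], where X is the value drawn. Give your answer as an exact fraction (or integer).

E[X | Machine A] = (35 + 18 + 32 + 40)/4 = 125/4
E[X | Machine B] = (20 + 25 + 36 + 0)/4 = 81/4
E[X] = (3/8)·125/4 + (5/8)·81/4 = 195/8

195/8 dollars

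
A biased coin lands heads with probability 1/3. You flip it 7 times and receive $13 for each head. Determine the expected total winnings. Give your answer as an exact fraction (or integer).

E[#heads] = 7·1/3 = 7/3 (linearity over flips).
E[winnings] = 13·7/3 = 91/3.

91/3 dollars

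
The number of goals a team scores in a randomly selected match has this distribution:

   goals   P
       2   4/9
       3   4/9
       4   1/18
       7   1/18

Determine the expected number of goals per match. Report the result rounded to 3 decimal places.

2.833

E[X] = (4/9)·2 + (4/9)·3 + (1/18)·4 + (1/18)·7
     = 17/6 ≈ 2.833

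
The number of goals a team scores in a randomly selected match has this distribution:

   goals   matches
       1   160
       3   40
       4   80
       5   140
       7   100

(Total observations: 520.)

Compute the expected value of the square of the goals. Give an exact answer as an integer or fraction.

Total = 520, so P(goals=1) = 160/520, etc.
E[X²] = (4/13)·1 + (1/13)·9 + (2/13)·16 + (7/26)·25 + (5/26)·49
     = 255/13

255/13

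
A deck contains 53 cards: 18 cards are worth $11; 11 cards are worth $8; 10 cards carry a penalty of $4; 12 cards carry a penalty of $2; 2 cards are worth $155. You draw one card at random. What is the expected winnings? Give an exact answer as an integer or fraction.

532/53 dollars

E[payout] = (18/53)·11 + (11/53)·8 + (10/53)·(-4) + (12/53)·(-2) + (2/53)·155 = 532/53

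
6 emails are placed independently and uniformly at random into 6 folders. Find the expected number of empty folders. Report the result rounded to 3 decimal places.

2.009

Let Xⱼ=1 if folder j is empty. P(Xⱼ=1) = ((6-1)/6)^6 = 15625/46656.
By linearity, E[#empty] = 6·15625/46656 = 15625/7776.
≈ 2.009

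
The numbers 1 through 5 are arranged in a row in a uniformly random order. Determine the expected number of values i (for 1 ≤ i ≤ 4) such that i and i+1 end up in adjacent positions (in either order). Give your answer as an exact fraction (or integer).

For each i ∈ {1,…,4}, let Xᵢ = 1 if i and i+1 are adjacent. P(Xᵢ=1) = 2·(5−1)!/5! = 2/5.
By linearity, E[ΣXᵢ] = (4)·(2/5) = 8/5.

8/5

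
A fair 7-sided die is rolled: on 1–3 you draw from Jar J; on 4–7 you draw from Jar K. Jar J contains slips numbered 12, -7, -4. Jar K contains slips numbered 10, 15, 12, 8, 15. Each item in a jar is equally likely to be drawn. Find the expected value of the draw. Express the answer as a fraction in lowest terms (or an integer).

E[X | Jar J] = (12 − 7 − 4)/3 = 1/3
E[X | Jar K] = (10 + 15 + 12 + 8 + 15)/5 = 12
E[X] = (3/7)·1/3 + (4/7)·12 = 7

7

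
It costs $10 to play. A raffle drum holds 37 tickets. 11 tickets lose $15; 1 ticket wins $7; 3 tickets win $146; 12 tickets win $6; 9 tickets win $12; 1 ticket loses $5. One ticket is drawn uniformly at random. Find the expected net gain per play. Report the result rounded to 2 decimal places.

E[payout] = (11/37)·(-15) + (1/37)·7 + (3/37)·146 + (12/37)·6 + (9/37)·12 + (1/37)·(-5) = 455/37
Expected profit = 455/37 − 10 = 85/37 ≈ $2.30

$2.30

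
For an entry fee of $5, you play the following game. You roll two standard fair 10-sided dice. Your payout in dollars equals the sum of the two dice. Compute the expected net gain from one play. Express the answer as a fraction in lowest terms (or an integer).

$6

Distribution of the sum of the two dice: 2 w.p. 1/100, 3 w.p. 1/50, 4 w.p. 3/100, 5 w.p. 1/25, 6 w.p. 1/20, 7 w.p. 3/50, …
E[payout] = (1/100)·2 + (1/50)·3 + (3/100)·4 + (1/25)·5 + (1/20)·6 + (3/50)·7 + (7/100)·8 + (2/25)·9 + (9/100)·10 + (1/10)·11 + (9/100)·12 + (2/25)·13 + (7/100)·14 + (3/50)·15 + (1/20)·16 + (1/25)·17 + (3/100)·18 + (1/50)·19 + (1/100)·20 = 11
Expected profit = 11 − 5 = 6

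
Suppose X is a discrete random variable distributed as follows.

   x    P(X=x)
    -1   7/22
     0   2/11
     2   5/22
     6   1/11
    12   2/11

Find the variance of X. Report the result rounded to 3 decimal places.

E[X] = (7/22)·(-1) + (2/11)·0 + (5/22)·2 + (1/11)·6 + (2/11)·12 = 63/22
E[X²] = (7/22)·1 + (2/11)·0 + (5/22)·4 + (1/11)·36 + (2/11)·144 = 675/22
Var(X) = 675/22 − (63/22)² = 10881/484 ≈ 22.481

22.481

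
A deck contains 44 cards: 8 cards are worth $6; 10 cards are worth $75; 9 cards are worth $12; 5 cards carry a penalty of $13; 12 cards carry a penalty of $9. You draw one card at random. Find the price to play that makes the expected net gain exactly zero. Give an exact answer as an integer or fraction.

733/44 dollars

E[payout] = (8/44)·6 + (10/44)·75 + (9/44)·12 + (5/44)·(-13) + (12/44)·(-9) = 733/44
Fair fee = E[payout] = 733/44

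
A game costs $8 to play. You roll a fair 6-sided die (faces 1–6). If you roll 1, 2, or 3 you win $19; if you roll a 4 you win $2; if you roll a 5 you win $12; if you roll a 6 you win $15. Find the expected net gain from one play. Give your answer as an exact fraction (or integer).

19/3 dollars

E[payout] = (1/6)·2 + (1/6)·12 + (1/6)·15 + (1/2)·19 = 43/3
Expected profit = 43/3 − 8 = 19/3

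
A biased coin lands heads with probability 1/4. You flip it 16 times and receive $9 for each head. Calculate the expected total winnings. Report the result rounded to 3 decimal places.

E[#heads] = 16·1/4 = 4 (linearity over flips).
E[winnings] = 9·4 = 36.
≈ 36.000

$36.000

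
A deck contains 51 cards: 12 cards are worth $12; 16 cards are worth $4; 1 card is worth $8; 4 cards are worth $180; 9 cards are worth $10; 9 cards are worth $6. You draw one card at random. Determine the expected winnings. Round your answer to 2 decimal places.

E[payout] = (12/51)·12 + (16/51)·4 + (1/51)·8 + (4/51)·180 + (9/51)·10 + (9/51)·6 = 360/17
≈ $21.18

$21.18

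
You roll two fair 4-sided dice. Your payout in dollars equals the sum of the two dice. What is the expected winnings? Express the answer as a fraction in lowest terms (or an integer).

Distribution of the sum of the two dice: 2 w.p. 1/16, 3 w.p. 1/8, 4 w.p. 3/16, 5 w.p. 1/4, 6 w.p. 3/16, 7 w.p. 1/8, …
E[payout] = (1/16)·2 + (1/8)·3 + (3/16)·4 + (1/4)·5 + (3/16)·6 + (1/8)·7 + (1/16)·8 = 5

$5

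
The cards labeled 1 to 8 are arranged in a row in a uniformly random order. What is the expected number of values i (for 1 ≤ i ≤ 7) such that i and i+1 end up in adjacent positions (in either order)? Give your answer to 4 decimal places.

1.7500

For each i ∈ {1,…,7}, let Xᵢ = 1 if i and i+1 are adjacent. P(Xᵢ=1) = 2·(8−1)!/8! = 2/8.
By linearity, E[ΣXᵢ] = (7)·(2/8) = 7/4.
≈ 1.7500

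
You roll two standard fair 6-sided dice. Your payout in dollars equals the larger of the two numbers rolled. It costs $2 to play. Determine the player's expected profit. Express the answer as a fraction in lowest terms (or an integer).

Distribution of the larger of the two numbers rolled: 1 w.p. 1/36, 2 w.p. 1/12, 3 w.p. 5/36, 4 w.p. 7/36, 5 w.p. 1/4, 6 w.p. 11/36
E[payout] = (1/36)·1 + (1/12)·2 + (5/36)·3 + (7/36)·4 + (1/4)·5 + (11/36)·6 = 161/36
Expected profit = 161/36 − 2 = 89/36

89/36 dollars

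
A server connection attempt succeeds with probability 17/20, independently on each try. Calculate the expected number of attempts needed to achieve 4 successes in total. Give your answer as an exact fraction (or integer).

By linearity (sum of 4 independent geometric waits), E[trials] = 4/p = 4/(17/20) = 80/17.

80/17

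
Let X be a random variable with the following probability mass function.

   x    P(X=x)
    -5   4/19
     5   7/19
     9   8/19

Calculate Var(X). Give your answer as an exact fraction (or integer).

9968/361

E[X] = (4/19)·(-5) + (7/19)·5 + (8/19)·9 = 87/19
E[X²] = (4/19)·25 + (7/19)·25 + (8/19)·81 = 923/19
Var(X) = 923/19 − (87/19)² = 9968/361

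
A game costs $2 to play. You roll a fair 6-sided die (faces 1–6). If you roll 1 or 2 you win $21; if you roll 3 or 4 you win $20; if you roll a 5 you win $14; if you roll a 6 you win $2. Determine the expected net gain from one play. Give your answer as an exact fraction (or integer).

E[payout] = (1/6)·2 + (1/6)·14 + (1/3)·20 + (1/3)·21 = 49/3
Expected profit = 49/3 − 2 = 43/3

43/3 dollars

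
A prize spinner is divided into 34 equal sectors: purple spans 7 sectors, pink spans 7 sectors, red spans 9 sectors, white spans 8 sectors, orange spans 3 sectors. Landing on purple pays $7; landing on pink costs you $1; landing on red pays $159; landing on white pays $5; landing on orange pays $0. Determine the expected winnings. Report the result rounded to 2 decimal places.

$44.50

E[payout] = (7/34)·7 + (7/34)·(-1) + (9/34)·159 + (8/34)·5 + (3/34)·0 = 89/2
≈ $44.50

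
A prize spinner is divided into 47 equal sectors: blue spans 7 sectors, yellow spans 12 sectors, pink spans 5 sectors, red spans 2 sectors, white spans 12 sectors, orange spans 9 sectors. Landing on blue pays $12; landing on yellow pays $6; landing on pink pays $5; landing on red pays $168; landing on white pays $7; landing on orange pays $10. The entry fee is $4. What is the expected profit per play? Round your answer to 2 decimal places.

$10.70

E[payout] = (7/47)·12 + (12/47)·6 + (5/47)·5 + (2/47)·168 + (12/47)·7 + (9/47)·10 = 691/47
Expected profit = 691/47 − 4 = 503/47 ≈ $10.70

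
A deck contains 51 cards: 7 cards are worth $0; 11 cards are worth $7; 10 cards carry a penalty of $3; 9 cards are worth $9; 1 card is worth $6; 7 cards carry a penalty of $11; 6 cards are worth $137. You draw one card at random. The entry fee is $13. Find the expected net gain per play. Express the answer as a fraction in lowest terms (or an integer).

E[payout] = (7/51)·0 + (11/51)·7 + (10/51)·(-3) + (9/51)·9 + (1/51)·6 + (7/51)·(-11) + (6/51)·137 = 293/17
Expected profit = 293/17 − 13 = 72/17

72/17 dollars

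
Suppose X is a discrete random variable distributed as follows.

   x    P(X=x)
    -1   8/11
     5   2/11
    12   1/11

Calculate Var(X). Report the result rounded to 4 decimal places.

16.7438

E[X] = (8/11)·(-1) + (2/11)·5 + (1/11)·12 = 14/11
E[X²] = (8/11)·1 + (2/11)·25 + (1/11)·144 = 202/11
Var(X) = 202/11 − (14/11)² = 2026/121 ≈ 16.7438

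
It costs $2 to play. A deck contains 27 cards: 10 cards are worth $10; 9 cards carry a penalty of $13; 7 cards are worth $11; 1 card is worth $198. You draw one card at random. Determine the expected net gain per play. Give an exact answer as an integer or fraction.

E[payout] = (10/27)·10 + (9/27)·(-13) + (7/27)·11 + (1/27)·198 = 86/9
Expected profit = 86/9 − 2 = 68/9

68/9 dollars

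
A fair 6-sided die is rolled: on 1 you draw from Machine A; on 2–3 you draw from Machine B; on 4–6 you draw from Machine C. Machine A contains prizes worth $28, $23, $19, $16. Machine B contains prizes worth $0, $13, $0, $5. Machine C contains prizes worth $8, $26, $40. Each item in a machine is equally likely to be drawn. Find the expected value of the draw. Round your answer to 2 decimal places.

$17.42

E[X | Machine A] = (28 + 23 + 19 + 16)/4 = 43/2
E[X | Machine B] = (0 + 13 + 0 + 5)/4 = 9/2
E[X | Machine C] = (8 + 26 + 40)/3 = 74/3
E[X] = (1/6)·43/2 + (1/3)·9/2 + (1/2)·74/3 = 209/12 ≈ 17.42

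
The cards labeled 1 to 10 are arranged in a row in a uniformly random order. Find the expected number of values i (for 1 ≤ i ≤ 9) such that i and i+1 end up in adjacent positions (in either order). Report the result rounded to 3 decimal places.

1.800

For each i ∈ {1,…,9}, let Xᵢ = 1 if i and i+1 are adjacent. P(Xᵢ=1) = 2·(10−1)!/10! = 2/10.
By linearity, E[ΣXᵢ] = (9)·(2/10) = 9/5.
≈ 1.800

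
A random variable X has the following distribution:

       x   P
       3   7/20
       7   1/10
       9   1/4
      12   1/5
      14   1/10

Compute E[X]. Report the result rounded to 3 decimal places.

7.800

E[X] = (7/20)·3 + (1/10)·7 + (1/4)·9 + (1/5)·12 + (1/10)·14
     = 39/5 ≈ 7.800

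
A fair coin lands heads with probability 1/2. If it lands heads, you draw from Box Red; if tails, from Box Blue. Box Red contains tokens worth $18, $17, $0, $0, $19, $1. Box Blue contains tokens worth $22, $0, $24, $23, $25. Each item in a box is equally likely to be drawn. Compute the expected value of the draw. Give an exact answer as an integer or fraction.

839/60 dollars

E[X | Box Red] = (18 + 17 + 0 + 0 + 19 + 1)/6 = 55/6
E[X | Box Blue] = (22 + 0 + 24 + 23 + 25)/5 = 94/5
E[X] = (1/2)·55/6 + (1/2)·94/5 = 839/60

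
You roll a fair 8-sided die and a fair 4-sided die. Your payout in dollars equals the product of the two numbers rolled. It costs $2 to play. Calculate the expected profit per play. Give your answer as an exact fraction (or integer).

37/4 dollars

Distribution of the product of the two numbers rolled: 1 w.p. 1/32, 2 w.p. 1/16, 3 w.p. 1/16, 4 w.p. 3/32, 5 w.p. 1/32, 6 w.p. 3/32, …
E[payout] = (1/32)·1 + (1/16)·2 + (1/16)·3 + (3/32)·4 + (1/32)·5 + (3/32)·6 + (1/32)·7 + (3/32)·8 + (1/32)·9 + (1/32)·10 + (3/32)·12 + (1/32)·14 + (1/32)·15 + (1/16)·16 + (1/32)·18 + (1/32)·20 + (1/32)·21 + (1/16)·24 + (1/32)·28 + (1/32)·32 = 45/4
Expected profit = 45/4 − 2 = 37/4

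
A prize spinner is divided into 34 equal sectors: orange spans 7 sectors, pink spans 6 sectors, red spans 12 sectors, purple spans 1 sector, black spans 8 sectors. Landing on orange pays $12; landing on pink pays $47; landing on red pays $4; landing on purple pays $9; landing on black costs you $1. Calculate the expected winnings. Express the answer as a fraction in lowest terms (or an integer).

E[payout] = (7/34)·12 + (6/34)·47 + (12/34)·4 + (1/34)·9 + (8/34)·(-1) = 415/34

415/34 dollars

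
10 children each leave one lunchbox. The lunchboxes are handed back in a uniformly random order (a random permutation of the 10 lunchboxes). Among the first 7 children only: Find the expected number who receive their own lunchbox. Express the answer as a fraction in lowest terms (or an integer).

7/10

Let Xᵢ = 1 if person i gets their own lunchbox. For each i, P(Xᵢ=1) = 1/10.
By linearity of expectation, E[X₁+…+X_7] = 7·(1/10) = 7/10.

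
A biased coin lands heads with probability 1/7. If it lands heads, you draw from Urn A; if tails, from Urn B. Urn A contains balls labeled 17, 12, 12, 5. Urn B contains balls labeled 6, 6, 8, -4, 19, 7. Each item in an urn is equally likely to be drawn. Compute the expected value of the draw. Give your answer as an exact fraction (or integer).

E[X | Urn A] = (17 + 12 + 12 + 5)/4 = 23/2
E[X | Urn B] = (6 + 6 + 8 − 4 + 19 + 7)/6 = 7
E[X] = (1/7)·23/2 + (6/7)·7 = 107/14

107/14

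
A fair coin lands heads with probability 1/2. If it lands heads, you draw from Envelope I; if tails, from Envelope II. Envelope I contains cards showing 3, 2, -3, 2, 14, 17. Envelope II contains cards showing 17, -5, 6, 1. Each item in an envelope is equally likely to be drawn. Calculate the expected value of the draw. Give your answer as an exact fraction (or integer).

E[X | Envelope I] = (3 + 2 − 3 + 2 + 14 + 17)/6 = 35/6
E[X | Envelope II] = (17 − 5 + 6 + 1)/4 = 19/4
E[X] = (1/2)·35/6 + (1/2)·19/4 = 127/24

127/24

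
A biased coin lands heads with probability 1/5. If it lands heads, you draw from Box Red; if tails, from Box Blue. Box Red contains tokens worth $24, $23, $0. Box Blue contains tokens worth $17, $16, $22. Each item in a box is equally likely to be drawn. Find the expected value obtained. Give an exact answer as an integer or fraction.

89/5 dollars

E[X | Box Red] = (24 + 23 + 0)/3 = 47/3
E[X | Box Blue] = (17 + 16 + 22)/3 = 55/3
E[X] = (1/5)·47/3 + (4/5)·55/3 = 89/5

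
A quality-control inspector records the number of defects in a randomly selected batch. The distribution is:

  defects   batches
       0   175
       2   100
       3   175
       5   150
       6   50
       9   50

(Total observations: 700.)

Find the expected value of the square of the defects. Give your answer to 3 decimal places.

16.536

Total = 700, so P(defects=0) = 175/700, etc.
E[X²] = (1/4)·0 + (1/7)·4 + (1/4)·9 + (3/14)·25 + (1/14)·36 + (1/14)·81
     = 463/28 ≈ 16.536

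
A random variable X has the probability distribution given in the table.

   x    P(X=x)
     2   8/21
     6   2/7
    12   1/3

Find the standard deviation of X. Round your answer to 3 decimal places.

4.227

E[X] = 136/21, E[X²] = 1256/21
Var(X) = E[X²] − (E[X])² = 1256/21 − 18496/441 = 7880/441
SD(X) = √(7880/441) ≈ 4.227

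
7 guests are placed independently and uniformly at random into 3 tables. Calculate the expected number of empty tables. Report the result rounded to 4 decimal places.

Let Xⱼ=1 if table j is empty. P(Xⱼ=1) = ((3-1)/3)^7 = 128/2187.
By linearity, E[#empty] = 3·128/2187 = 128/729.
≈ 0.1756

0.1756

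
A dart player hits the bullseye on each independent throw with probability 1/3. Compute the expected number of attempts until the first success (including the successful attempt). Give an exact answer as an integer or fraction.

For a geometric distribution, E[trials] = 1/p = 1/(1/3) = 3.

3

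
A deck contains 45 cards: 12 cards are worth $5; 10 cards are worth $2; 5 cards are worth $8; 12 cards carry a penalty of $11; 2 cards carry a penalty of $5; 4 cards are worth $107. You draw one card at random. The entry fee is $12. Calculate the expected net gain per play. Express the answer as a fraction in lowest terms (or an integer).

-134/45 dollars

E[payout] = (12/45)·5 + (10/45)·2 + (5/45)·8 + (12/45)·(-11) + (2/45)·(-5) + (4/45)·107 = 406/45
Expected profit = 406/45 − 12 = -134/45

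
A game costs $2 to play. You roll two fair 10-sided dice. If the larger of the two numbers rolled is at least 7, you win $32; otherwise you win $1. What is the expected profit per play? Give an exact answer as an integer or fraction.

E[payout] = (9/25)·1 + (16/25)·32 = 521/25
Expected profit = 521/25 − 2 = 471/25

471/25 dollars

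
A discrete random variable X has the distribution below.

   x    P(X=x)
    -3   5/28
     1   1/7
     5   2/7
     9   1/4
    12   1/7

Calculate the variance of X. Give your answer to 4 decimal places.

24.7143

E[X] = (5/28)·(-3) + (1/7)·1 + (2/7)·5 + (1/4)·9 + (1/7)·12 = 5
E[X²] = (5/28)·9 + (1/7)·1 + (2/7)·25 + (1/4)·81 + (1/7)·144 = 348/7
Var(X) = 348/7 − (5)² = 173/7 ≈ 24.7143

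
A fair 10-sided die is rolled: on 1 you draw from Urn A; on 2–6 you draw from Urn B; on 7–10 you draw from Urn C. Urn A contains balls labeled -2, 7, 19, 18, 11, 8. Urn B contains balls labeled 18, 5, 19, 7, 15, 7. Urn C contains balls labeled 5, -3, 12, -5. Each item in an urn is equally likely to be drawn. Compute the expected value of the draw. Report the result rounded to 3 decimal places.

E[X | Urn A] = (-2 + 7 + 19 + 18 + 11 + 8)/6 = 61/6
E[X | Urn B] = (18 + 5 + 19 + 7 + 15 + 7)/6 = 71/6
E[X | Urn C] = (5 − 3 + 12 − 5)/4 = 9/4
E[X] = (1/10)·61/6 + (1/2)·71/6 + (2/5)·9/4 = 47/6 ≈ 7.833

7.833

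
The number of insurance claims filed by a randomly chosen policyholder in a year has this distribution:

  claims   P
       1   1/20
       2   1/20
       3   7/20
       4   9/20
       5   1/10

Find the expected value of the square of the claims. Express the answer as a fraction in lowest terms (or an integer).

131/10

E[X²] = (1/20)·1 + (1/20)·4 + (7/20)·9 + (9/20)·16 + (1/10)·25
     = 131/10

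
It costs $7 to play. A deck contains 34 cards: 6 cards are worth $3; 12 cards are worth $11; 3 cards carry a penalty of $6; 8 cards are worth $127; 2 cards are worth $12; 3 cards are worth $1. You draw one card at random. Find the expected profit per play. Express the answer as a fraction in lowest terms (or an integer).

E[payout] = (6/34)·3 + (12/34)·11 + (3/34)·(-6) + (8/34)·127 + (2/34)·12 + (3/34)·1 = 1175/34
Expected profit = 1175/34 − 7 = 937/34

937/34 dollars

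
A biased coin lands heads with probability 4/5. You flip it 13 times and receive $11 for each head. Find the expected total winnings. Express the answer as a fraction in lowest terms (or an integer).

572/5 dollars

E[#heads] = 13·4/5 = 52/5 (linearity over flips).
E[winnings] = 11·52/5 = 572/5.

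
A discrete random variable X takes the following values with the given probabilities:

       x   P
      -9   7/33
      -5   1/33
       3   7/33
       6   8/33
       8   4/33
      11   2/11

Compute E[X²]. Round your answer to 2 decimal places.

58.33

E[X²] = (7/33)·81 + (1/33)·25 + (7/33)·9 + (8/33)·36 + (4/33)·64 + (2/11)·121
     = 175/3 ≈ 58.33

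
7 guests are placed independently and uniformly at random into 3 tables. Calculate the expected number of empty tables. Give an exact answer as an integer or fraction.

Let Xⱼ=1 if table j is empty. P(Xⱼ=1) = ((3-1)/3)^7 = 128/2187.
By linearity, E[#empty] = 3·128/2187 = 128/729.

128/729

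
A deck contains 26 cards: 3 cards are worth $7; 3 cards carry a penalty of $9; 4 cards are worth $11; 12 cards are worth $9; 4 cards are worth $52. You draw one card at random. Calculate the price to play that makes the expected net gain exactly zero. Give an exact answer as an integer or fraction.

177/13 dollars

E[payout] = (3/26)·7 + (3/26)·(-9) + (4/26)·11 + (12/26)·9 + (4/26)·52 = 177/13
Fair fee = E[payout] = 177/13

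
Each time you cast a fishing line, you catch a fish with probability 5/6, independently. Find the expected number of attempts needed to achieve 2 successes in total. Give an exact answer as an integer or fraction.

12/5

By linearity (sum of 2 independent geometric waits), E[trials] = 2/p = 2/(5/6) = 12/5.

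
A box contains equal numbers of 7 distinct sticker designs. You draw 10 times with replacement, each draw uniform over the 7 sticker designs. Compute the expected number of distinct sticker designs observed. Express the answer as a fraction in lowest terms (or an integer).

Let Xⱼ=1 if type j appears at least once. P(Xⱼ=1) = 1 − ((7−1)/7)^10 = 222009073/282475249.
E[#distinct] = 7·222009073/282475249 = 222009073/40353607.

222009073/40353607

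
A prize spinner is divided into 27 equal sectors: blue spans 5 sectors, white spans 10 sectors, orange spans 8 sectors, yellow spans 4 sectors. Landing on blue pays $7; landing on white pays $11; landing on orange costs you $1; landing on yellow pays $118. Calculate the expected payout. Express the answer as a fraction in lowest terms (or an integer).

203/9 dollars

E[payout] = (5/27)·7 + (10/27)·11 + (8/27)·(-1) + (4/27)·118 = 203/9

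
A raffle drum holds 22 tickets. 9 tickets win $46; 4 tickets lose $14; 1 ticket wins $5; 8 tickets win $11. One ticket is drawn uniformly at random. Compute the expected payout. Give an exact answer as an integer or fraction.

41/2 dollars

E[payout] = (9/22)·46 + (4/22)·(-14) + (1/22)·5 + (8/22)·11 = 41/2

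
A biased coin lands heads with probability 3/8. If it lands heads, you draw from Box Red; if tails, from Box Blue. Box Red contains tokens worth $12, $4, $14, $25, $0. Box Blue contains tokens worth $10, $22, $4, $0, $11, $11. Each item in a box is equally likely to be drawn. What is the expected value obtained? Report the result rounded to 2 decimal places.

$10.17

E[X | Box Red] = (12 + 4 + 14 + 25 + 0)/5 = 11
E[X | Box Blue] = (10 + 22 + 4 + 0 + 11 + 11)/6 = 29/3
E[X] = (3/8)·11 + (5/8)·29/3 = 61/6 ≈ 10.17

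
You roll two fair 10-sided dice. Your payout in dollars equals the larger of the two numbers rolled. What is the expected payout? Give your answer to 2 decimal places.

$7.15

Distribution of the larger of the two numbers rolled: 1 w.p. 1/100, 2 w.p. 3/100, 3 w.p. 1/20, 4 w.p. 7/100, 5 w.p. 9/100, 6 w.p. 11/100, …
E[payout] = (1/100)·1 + (3/100)·2 + (1/20)·3 + (7/100)·4 + (9/100)·5 + (11/100)·6 + (13/100)·7 + (3/20)·8 + (17/100)·9 + (19/100)·10 = 143/20
≈ $7.15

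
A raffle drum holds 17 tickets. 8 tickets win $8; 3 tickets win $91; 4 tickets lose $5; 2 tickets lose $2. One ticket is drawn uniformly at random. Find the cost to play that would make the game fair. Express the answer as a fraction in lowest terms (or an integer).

313/17 dollars

E[payout] = (8/17)·8 + (3/17)·91 + (4/17)·(-5) + (2/17)·(-2) = 313/17
Fair fee = E[payout] = 313/17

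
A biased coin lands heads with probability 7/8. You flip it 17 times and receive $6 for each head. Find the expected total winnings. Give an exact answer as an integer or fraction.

357/4 dollars

E[#heads] = 17·7/8 = 119/8 (linearity over flips).
E[winnings] = 6·119/8 = 357/4.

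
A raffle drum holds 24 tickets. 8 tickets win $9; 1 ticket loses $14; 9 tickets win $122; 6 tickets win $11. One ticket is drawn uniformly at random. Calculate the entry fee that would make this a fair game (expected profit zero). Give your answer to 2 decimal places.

$50.92

E[payout] = (8/24)·9 + (1/24)·(-14) + (9/24)·122 + (6/24)·11 = 611/12
Fair fee = E[payout] = 611/12 ≈ $50.92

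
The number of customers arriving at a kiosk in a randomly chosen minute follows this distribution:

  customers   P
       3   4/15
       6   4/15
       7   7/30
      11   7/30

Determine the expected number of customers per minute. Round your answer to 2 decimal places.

6.60

E[X] = (4/15)·3 + (4/15)·6 + (7/30)·7 + (7/30)·11
     = 33/5 ≈ 6.60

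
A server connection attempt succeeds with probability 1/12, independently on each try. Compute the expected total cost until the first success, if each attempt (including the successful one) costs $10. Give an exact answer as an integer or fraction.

$120

E[#attempts] = 1/p = 12; E[cost] = 10·12 = 120.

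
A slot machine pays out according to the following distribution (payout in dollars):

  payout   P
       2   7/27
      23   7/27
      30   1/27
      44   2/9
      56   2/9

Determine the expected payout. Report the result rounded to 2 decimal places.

$29.81

E[X] = (7/27)·2 + (7/27)·23 + (1/27)·30 + (2/9)·44 + (2/9)·56
     = 805/27 ≈ 29.81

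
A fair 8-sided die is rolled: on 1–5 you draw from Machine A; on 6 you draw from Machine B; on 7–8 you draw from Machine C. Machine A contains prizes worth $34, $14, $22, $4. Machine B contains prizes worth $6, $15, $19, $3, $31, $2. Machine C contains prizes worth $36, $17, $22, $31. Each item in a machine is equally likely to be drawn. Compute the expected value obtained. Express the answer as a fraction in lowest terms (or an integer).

E[X | Machine A] = (34 + 14 + 22 + 4)/4 = 37/2
E[X | Machine B] = (6 + 15 + 19 + 3 + 31 + 2)/6 = 38/3
E[X | Machine C] = (36 + 17 + 22 + 31)/4 = 53/2
E[X] = (5/8)·37/2 + (1/8)·38/3 + (1/4)·53/2 = 949/48

949/48 dollars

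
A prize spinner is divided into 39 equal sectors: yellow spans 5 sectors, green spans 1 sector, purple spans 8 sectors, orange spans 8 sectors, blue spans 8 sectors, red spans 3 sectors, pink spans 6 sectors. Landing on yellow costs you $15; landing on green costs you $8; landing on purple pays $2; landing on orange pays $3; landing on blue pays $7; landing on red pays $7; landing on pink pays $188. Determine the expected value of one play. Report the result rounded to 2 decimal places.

$29.79

E[payout] = (5/39)·(-15) + (1/39)·(-8) + (8/39)·2 + (8/39)·3 + (8/39)·7 + (3/39)·7 + (6/39)·188 = 1162/39
≈ $29.79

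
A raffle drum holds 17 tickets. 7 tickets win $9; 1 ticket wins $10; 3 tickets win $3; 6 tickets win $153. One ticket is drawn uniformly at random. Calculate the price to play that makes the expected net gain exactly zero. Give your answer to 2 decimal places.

E[payout] = (7/17)·9 + (1/17)·10 + (3/17)·3 + (6/17)·153 = 1000/17
Fair fee = E[payout] = 1000/17 ≈ $58.82

$58.82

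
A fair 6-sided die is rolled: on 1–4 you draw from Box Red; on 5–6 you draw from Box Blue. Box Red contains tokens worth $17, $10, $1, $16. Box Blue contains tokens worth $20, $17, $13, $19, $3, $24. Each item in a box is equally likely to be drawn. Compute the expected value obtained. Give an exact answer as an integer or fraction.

38/3 dollars

E[X | Box Red] = (17 + 10 + 1 + 16)/4 = 11
E[X | Box Blue] = (20 + 17 + 13 + 19 + 3 + 24)/6 = 16
E[X] = (2/3)·11 + (1/3)·16 = 38/3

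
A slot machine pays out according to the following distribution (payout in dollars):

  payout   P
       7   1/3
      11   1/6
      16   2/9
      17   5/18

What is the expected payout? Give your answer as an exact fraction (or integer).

112/9 dollars

E[X] = (1/3)·7 + (1/6)·11 + (2/9)·16 + (5/18)·17
     = 112/9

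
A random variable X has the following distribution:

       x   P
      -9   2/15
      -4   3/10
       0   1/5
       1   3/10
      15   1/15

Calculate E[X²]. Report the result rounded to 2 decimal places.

30.90

E[X²] = (2/15)·81 + (3/10)·16 + (1/5)·0 + (3/10)·1 + (1/15)·225
     = 309/10 ≈ 30.90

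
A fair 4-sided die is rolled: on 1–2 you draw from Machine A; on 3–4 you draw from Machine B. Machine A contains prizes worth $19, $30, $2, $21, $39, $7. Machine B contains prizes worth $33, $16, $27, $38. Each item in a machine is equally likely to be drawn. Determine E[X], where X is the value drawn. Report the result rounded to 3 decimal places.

E[X | Machine A] = (19 + 30 + 2 + 21 + 39 + 7)/6 = 59/3
E[X | Machine B] = (33 + 16 + 27 + 38)/4 = 57/2
E[X] = (1/2)·59/3 + (1/2)·57/2 = 289/12 ≈ 24.083

$24.083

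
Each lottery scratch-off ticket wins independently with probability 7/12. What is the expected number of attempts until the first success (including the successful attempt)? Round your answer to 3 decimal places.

For a geometric distribution, E[trials] = 1/p = 1/(7/12) = 12/7.
≈ 1.714

1.714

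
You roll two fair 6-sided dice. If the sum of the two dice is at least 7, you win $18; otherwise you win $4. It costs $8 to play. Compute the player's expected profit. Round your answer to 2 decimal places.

$4.17

E[payout] = (5/12)·4 + (7/12)·18 = 73/6
Expected profit = 73/6 − 8 = 25/6 ≈ $4.17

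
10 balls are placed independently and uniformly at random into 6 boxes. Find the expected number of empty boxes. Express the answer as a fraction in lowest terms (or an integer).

9765625/10077696

Let Xⱼ=1 if box j is empty. P(Xⱼ=1) = ((6-1)/6)^10 = 9765625/60466176.
By linearity, E[#empty] = 6·9765625/60466176 = 9765625/10077696.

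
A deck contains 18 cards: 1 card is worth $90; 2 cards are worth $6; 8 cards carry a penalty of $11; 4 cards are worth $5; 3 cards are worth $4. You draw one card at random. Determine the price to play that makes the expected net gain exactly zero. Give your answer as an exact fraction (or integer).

23/9 dollars

E[payout] = (1/18)·90 + (2/18)·6 + (8/18)·(-11) + (4/18)·5 + (3/18)·4 = 23/9
Fair fee = E[payout] = 23/9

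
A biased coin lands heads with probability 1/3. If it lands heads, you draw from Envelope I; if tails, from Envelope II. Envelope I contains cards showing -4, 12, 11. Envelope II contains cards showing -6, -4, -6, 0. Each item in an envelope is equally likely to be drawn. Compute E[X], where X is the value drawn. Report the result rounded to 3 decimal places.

-0.556

E[X | Envelope I] = (-4 + 12 + 11)/3 = 19/3
E[X | Envelope II] = (-6 − 4 − 6 + 0)/4 = -4
E[X] = (1/3)·19/3 + (2/3)·(-4) = -5/9 ≈ -0.556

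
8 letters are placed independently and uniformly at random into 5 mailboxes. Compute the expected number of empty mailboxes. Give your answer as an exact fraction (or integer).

65536/78125

Let Xⱼ=1 if mailbox j is empty. P(Xⱼ=1) = ((5-1)/5)^8 = 65536/390625.
By linearity, E[#empty] = 5·65536/390625 = 65536/78125.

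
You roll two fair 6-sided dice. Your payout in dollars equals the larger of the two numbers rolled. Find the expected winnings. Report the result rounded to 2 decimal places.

$4.47

Distribution of the larger of the two numbers rolled: 1 w.p. 1/36, 2 w.p. 1/12, 3 w.p. 5/36, 4 w.p. 7/36, 5 w.p. 1/4, 6 w.p. 11/36
E[payout] = (1/36)·1 + (1/12)·2 + (5/36)·3 + (7/36)·4 + (1/4)·5 + (11/36)·6 = 161/36
≈ $4.47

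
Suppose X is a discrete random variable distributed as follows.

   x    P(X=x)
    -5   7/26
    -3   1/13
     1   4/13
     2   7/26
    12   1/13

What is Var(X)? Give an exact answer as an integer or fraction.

13417/676

E[X] = (7/26)·(-5) + (1/13)·(-3) + (4/13)·1 + (7/26)·2 + (1/13)·12 = 5/26
E[X²] = (7/26)·25 + (1/13)·9 + (4/13)·1 + (7/26)·4 + (1/13)·144 = 517/26
Var(X) = 517/26 − (5/26)² = 13417/676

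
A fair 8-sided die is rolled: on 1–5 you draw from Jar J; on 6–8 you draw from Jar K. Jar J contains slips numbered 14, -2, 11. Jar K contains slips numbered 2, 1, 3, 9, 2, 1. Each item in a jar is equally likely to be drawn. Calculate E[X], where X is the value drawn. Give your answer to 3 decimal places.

E[X | Jar J] = (14 − 2 + 11)/3 = 23/3
E[X | Jar K] = (2 + 1 + 3 + 9 + 2 + 1)/6 = 3
E[X] = (5/8)·23/3 + (3/8)·3 = 71/12 ≈ 5.917

5.917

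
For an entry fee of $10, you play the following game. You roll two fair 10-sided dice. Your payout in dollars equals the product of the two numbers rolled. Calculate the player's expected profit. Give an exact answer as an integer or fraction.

81/4 dollars

Distribution of the product of the two numbers rolled: 1 w.p. 1/100, 2 w.p. 1/50, 3 w.p. 1/50, 4 w.p. 3/100, 5 w.p. 1/50, 6 w.p. 1/25, …
E[payout] = (1/100)·1 + (1/50)·2 + (1/50)·3 + (3/100)·4 + (1/50)·5 + (1/25)·6 + (1/50)·7 + (1/25)·8 + (3/100)·9 + (1/25)·10 + (1/25)·12 + (1/50)·14 + (1/50)·15 + (3/100)·16 + (1/25)·18 + (1/25)·20 + (1/50)·21 + (1/25)·24 + (1/100)·25 + (1/50)·27 + (1/50)·28 + (1/25)·30 + (1/50)·32 + (1/50)·35 + (3/100)·36 + (1/25)·40 + (1/50)·42 + (1/50)·45 + (1/50)·48 + (1/100)·49 + (1/50)·50 + (1/50)·54 + (1/50)·56 + (1/50)·60 + (1/50)·63 + (1/100)·64 + (1/50)·70 + (1/50)·72 + (1/50)·80 + (1/100)·81 + (1/50)·90 + (1/100)·100 = 121/4
Expected profit = 121/4 − 10 = 81/4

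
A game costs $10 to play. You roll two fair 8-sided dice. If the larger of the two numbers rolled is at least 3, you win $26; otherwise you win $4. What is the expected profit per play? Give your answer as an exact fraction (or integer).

E[payout] = (1/16)·4 + (15/16)·26 = 197/8
Expected profit = 197/8 − 10 = 117/8

117/8 dollars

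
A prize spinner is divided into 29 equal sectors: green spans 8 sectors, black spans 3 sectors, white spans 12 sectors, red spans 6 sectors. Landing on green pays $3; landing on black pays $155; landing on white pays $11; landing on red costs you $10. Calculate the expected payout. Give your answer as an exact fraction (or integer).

E[payout] = (8/29)·3 + (3/29)·155 + (12/29)·11 + (6/29)·(-10) = 561/29

561/29 dollars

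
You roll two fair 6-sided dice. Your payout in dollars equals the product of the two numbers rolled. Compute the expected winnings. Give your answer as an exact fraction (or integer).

49/4 dollars

Distribution of the product of the two numbers rolled: 1 w.p. 1/36, 2 w.p. 1/18, 3 w.p. 1/18, 4 w.p. 1/12, 5 w.p. 1/18, 6 w.p. 1/9, …
E[payout] = (1/36)·1 + (1/18)·2 + (1/18)·3 + (1/12)·4 + (1/18)·5 + (1/9)·6 + (1/18)·8 + (1/36)·9 + (1/18)·10 + (1/9)·12 + (1/18)·15 + (1/36)·16 + (1/18)·18 + (1/18)·20 + (1/18)·24 + (1/36)·25 + (1/18)·30 + (1/36)·36 = 49/4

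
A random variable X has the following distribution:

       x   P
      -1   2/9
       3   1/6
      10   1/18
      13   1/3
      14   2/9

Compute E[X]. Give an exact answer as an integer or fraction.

E[X] = (2/9)·(-1) + (1/6)·3 + (1/18)·10 + (1/3)·13 + (2/9)·14
     = 149/18

149/18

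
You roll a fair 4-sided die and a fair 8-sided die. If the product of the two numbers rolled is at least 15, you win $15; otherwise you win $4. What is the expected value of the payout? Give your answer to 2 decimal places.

E[payout] = (11/16)·4 + (5/16)·15 = 119/16
≈ $7.44

$7.44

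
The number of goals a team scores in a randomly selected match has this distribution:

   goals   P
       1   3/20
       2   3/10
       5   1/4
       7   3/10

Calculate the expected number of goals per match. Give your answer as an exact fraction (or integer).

41/10

E[X] = (3/20)·1 + (3/10)·2 + (1/4)·5 + (3/10)·7
     = 41/10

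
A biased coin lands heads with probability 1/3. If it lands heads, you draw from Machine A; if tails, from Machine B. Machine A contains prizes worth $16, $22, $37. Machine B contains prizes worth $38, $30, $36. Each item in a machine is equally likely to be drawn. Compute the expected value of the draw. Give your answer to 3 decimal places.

$31.444

E[X | Machine A] = (16 + 22 + 37)/3 = 25
E[X | Machine B] = (38 + 30 + 36)/3 = 104/3
E[X] = (1/3)·25 + (2/3)·104/3 = 283/9 ≈ 31.444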